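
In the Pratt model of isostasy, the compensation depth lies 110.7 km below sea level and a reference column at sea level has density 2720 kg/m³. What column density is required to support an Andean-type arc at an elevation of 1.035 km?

Pratt balance: ρ_ref D = ρ (D + h).
ρ = ρ_ref D/(D + h) = 2720 × 110.7 km/(110.7 km + 1.035 km) = 2690 kg/m³.

2690 kg/m³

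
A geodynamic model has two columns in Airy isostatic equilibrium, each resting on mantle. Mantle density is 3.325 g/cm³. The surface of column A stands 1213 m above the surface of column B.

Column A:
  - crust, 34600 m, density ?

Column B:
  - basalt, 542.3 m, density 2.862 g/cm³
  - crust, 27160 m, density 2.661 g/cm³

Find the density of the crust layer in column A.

Take the compensation level at the base of the deeper column (depth z_c below the surface of column A) and equate Σ ρ_i t_i down to z_c; mantle fills any gap and the z_c terms cancel.
Column A: 34600×ρ + (z_c − 34600)×3.325
Column B: 1213×0 + 542.3×2.862 + 27160×2.661 + (z_c − 1213 − 27702.3)×3.325
The z_c×3.325 term appears on both sides and cancels. Collect the known terms of each column as K = Σ(ρt)_known − 3.325 × (depth of known layers): K_A = 0 − 3.325×34600 = −115045; K_B = 73824.8226 − 3.325×(1213 + 27702.3) = −22318.5499.
Balance: K_A + 34600×ρ = K_B, so ρ = (K_B − K_A)/34600 = 92726.5/34600 = 2.68 g/cm³.

2.68 g/cm³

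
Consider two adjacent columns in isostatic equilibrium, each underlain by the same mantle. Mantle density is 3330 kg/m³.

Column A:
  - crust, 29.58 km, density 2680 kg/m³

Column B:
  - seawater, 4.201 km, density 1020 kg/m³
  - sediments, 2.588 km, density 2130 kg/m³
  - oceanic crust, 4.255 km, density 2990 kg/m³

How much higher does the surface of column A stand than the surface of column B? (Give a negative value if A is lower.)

For any compensation level in the mantle, the mantle terms cancel and isostasy reduces to e = (Σt_A − Σt_B) − (Σ(ρt)_A − Σ(ρt)_B) / ρ_m.
Σt_A = 29.58 km; Σt_B = 11.044 km; Σ(ρt)_A = 79274.4; Σ(ρt)_B = 22519.91 (in km·kg/m³).
e = (29.58 − 11.044) − (79274.4 − 22519.91) / 3330 = 1.49 km.

1.49 km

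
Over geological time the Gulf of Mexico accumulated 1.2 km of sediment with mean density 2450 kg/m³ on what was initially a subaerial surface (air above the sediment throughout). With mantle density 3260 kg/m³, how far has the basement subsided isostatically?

0.902 km

Subaerial load: s = t ρ_sed / ρ_m = 1.2 km × 2450/3260 = 0.902 km.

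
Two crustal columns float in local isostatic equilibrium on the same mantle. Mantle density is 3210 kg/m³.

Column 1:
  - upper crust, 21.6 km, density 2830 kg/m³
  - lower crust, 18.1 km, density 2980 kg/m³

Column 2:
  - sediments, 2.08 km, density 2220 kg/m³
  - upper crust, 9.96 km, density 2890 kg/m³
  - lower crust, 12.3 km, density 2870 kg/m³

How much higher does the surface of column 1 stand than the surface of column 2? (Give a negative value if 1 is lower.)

0.917 km

For any compensation level in the mantle, the mantle terms cancel and isostasy reduces to e = (Σt_1 − Σt_2) − (Σ(ρt)_1 − Σ(ρt)_2) / ρ_m.
Σt_1 = 39.7 km; Σt_2 = 24.34 km; Σ(ρt)_1 = 115066; Σ(ρt)_2 = 68703 (in km·kg/m³).
e = (39.7 − 24.34) − (115066 − 68703) / 3210 = 0.917 km.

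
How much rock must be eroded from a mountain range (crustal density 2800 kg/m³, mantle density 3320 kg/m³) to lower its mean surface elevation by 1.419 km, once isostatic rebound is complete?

9.06 km

Net drop Δ = e − u = e − e ρ_c/ρ_m = e (ρ_m − ρ_c)/ρ_m.
e = Δ ρ_m/(ρ_m − ρ_c) = 1.419 km × 3320/520 = 9.06 km.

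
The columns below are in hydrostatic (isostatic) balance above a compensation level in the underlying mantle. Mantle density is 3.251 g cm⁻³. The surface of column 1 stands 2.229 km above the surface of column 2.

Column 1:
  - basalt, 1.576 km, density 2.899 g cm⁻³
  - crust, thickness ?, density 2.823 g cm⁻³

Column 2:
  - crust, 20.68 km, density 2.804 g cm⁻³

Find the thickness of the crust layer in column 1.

Take the compensation level at the base of the deeper column (depth z_c below the surface of column 1) and equate Σ ρ_i t_i down to z_c; mantle fills any gap and the z_c terms cancel.
Column 1: 1.576×2.899 + x×2.823 + (z_c − 1.576 − x)×3.251
Column 2: 2.229×0 + 20.68×2.804 + (z_c − 2.229 − 20.68)×3.251
The z_c×3.251 term appears on both sides and cancels. Collect the known terms of each column as K = Σ(ρt)_known − 3.251 × (depth of known layers): K_1 = 4.568824 − 3.251×1.576 = −0.554752; K_2 = 57.98672 − 3.251×(2.229 + 20.68) = −16.490439.
Balance: K_1 − x×(3.251 − 2.823) = K_2, so x = (K_1 − K_2)/(3.251 − 2.823) = 15.9357/0.428 = 37.2 km.

37.2 km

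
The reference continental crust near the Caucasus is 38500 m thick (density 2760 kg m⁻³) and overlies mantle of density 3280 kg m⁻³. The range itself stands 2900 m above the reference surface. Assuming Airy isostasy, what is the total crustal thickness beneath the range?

Root depth r = h ρ_c / (ρ_m − ρ_c) = 2900 m × 2760 / 520 = 15390 m.
Total thickness = T + h + r = 38500 m + 2900 m + 15390 m = 56800 m.

56800 m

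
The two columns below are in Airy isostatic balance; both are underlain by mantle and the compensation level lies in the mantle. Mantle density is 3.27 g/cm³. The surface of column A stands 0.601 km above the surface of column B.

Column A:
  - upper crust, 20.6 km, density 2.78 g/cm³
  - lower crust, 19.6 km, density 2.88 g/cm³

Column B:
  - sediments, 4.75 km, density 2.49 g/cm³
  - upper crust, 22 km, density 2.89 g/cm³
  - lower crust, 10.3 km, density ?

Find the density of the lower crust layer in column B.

Take the compensation level at the base of the deeper column (depth z_c below the surface of column A) and equate Σ ρ_i t_i down to z_c; mantle fills any gap and the z_c terms cancel.
Column A: 20.6×2.78 + 19.6×2.88 + (z_c − 40.2)×3.27
Column B: 0.601×0 + 4.75×2.49 + 22×2.89 + 10.3×ρ + (z_c − 0.601 − 37.05)×3.27
The z_c×3.27 term appears on both sides and cancels. Collect the known terms of each column as K = Σ(ρt)_known − 3.27 × (depth of known layers): K_A = 113.716 − 3.27×40.2 = −17.738; K_B = 75.4075 − 3.27×(0.601 + 37.05) = −47.71127.
Balance: K_A = K_B + 10.3×ρ, so ρ = (K_A − K_B)/10.3 = 29.9733/10.3 = 2.91 g/cm³.

2.91 g/cm³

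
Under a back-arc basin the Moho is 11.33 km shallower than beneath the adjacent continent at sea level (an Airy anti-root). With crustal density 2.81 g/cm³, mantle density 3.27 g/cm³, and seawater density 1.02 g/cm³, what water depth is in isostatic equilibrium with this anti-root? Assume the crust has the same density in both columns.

Replacing a thickness d of crust by seawater at the top must be balanced by replacing crust with mantle at the base: d (ρ_c − ρ_w) = a (ρ_m − ρ_c).
d = a (ρ_m − ρ_c)/(ρ_c − ρ_w) = 11.33 km × 0.46/1.79 = 2.91 km.

2.91 km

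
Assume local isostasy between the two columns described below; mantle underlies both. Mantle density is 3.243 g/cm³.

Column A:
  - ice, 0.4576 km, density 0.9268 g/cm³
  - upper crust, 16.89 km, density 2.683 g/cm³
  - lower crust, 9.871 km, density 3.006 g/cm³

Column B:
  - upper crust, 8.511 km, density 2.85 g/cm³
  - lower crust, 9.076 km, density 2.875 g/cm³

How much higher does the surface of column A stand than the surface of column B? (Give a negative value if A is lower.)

For any compensation level in the mantle, the mantle terms cancel and isostasy reduces to e = (Σt_A − Σt_B) − (Σ(ρt)_A − Σ(ρt)_B) / ρ_m.
Σt_A = 27.2186 km; Σt_B = 17.587 km; Σ(ρt)_A = 75.4121997; Σ(ρt)_B = 50.34985 (in km·g/cm³).
e = (27.2186 − 17.587) − (75.4121997 − 50.34985) / 3.243 = 1.9 km.

1.9 km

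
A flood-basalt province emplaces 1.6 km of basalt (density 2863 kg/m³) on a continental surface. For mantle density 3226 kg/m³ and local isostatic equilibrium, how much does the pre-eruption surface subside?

Subaerial loading: s = t ρ_load / ρ_m.
s = 1.6 km × 2863/3226 = 1.42 km.

1.42 km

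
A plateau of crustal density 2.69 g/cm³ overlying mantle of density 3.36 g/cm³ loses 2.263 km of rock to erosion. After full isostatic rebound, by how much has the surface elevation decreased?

Rebound u = e ρ_c/ρ_m = 2.263 km × 2.69/3.36 = 1.812 km.
Net surface drop = e − u = 2.263 km − 1.812 km = e (ρ_m − ρ_c)/ρ_m = 0.451 km.

0.451 km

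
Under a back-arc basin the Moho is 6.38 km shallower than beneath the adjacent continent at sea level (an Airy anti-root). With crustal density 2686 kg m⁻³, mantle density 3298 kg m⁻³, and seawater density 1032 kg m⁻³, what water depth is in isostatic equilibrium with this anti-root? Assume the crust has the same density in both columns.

2.36 km

Replacing a thickness d of crust by seawater at the top must be balanced by replacing crust with mantle at the base: d (ρ_c − ρ_w) = a (ρ_m − ρ_c).
d = a (ρ_m − ρ_c)/(ρ_c − ρ_w) = 6.38 km × 612/1654 = 2.36 km.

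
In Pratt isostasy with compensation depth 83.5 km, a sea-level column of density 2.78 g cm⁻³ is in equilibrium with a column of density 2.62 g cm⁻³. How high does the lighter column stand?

5.1 km

ρ_ref D = ρ (D + h) → h = D (ρ_ref − ρ)/ρ.
h = 83.5 km × (2.78 − 2.62)/2.62 = 5.1 km.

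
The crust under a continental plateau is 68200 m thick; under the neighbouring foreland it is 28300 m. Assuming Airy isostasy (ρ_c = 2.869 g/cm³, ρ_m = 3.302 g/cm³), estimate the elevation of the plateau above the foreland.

5230 m

Excess crust Δ = 68200 m − 28300 m = 39900 m, split between elevation h and root r with h + r = Δ.
Airy balance ρ_c h = (ρ_m − ρ_c) r gives r = h ρ_c/(ρ_m − ρ_c), so h (1 + ρ_c/(ρ_m − ρ_c)) = Δ, i.e. h = Δ (ρ_m − ρ_c)/ρ_m.
h = 39900 m × 0.433/3.302 = 5230 m.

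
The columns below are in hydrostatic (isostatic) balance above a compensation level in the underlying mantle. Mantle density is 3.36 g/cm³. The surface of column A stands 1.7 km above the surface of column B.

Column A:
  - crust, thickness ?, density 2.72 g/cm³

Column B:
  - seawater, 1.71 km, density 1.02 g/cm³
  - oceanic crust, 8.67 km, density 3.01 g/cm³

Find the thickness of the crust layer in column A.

Take the compensation level at the base of the deeper column (depth z_c below the surface of column A) and equate Σ ρ_i t_i down to z_c; mantle fills any gap and the z_c terms cancel.
Column A: x×2.72 + (z_c − 0 − x)×3.36
Column B: 1.7×0 + 1.71×1.02 + 8.67×3.01 + (z_c − 1.7 − 10.38)×3.36
The z_c×3.36 term appears on both sides and cancels. Collect the known terms of each column as K = Σ(ρt)_known − 3.36 × (depth of known layers): K_A = 0 − 3.36×0 = 0; K_B = 27.8409 − 3.36×(1.7 + 10.38) = −12.7479.
Balance: K_A − x×(3.36 − 2.72) = K_B, so x = (K_A − K_B)/(3.36 − 2.72) = 12.7479/0.64 = 19.9 km.

19.9 km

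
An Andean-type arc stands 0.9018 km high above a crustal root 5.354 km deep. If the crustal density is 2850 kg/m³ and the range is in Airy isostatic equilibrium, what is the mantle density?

3330 kg/m³

Airy balance: ρ_c h = (ρ_m − ρ_c) r → ρ_m = ρ_c (1 + h/r).
ρ_m = 2850 × (1 + 0.9018 km/5.354 km) = 3330 kg/m³.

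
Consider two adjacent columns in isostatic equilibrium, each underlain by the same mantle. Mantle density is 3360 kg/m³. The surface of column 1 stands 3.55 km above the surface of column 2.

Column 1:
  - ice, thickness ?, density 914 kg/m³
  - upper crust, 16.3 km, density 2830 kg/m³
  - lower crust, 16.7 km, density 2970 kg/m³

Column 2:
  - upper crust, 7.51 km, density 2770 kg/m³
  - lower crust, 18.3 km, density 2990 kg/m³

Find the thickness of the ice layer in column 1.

3.26 km

Take the compensation level at the base of the deeper column (depth z_c below the surface of column 1) and equate Σ ρ_i t_i down to z_c; mantle fills any gap and the z_c terms cancel.
Column 1: x×914 + 16.3×2830 + 16.7×2970 + (z_c − 33 − x)×3360
Column 2: 3.55×0 + 7.51×2770 + 18.3×2990 + (z_c − 3.55 − 25.81)×3360
The z_c×3360 term appears on both sides and cancels. Collect the known terms of each column as K = Σ(ρt)_known − 3360 × (depth of known layers): K_1 = 95728 − 3360×33 = −15152; K_2 = 75519.7 − 3360×(3.55 + 25.81) = −23129.9.
Balance: K_1 − x×(3360 − 914) = K_2, so x = (K_1 − K_2)/(3360 − 914) = 7977.9/2446 = 3.26 km.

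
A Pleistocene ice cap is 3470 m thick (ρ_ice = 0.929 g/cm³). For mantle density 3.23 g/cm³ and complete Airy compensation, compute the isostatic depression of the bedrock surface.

998 m

Isostatic balance requires: the ice load ρ_ice t is balanced by mantle displaced below, ρ_m s.
s = t ρ_ice / ρ_m = 3470 m × 0.929/3.23 = 998 m.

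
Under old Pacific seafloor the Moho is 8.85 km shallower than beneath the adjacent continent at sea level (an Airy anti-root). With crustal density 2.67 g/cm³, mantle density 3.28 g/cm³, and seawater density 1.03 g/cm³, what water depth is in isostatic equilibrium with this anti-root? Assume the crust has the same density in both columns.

3.29 km

Replacing a thickness d of crust by seawater at the top must be balanced by replacing crust with mantle at the base: d (ρ_c − ρ_w) = a (ρ_m − ρ_c).
d = a (ρ_m − ρ_c)/(ρ_c − ρ_w) = 8.85 km × 0.61/1.64 = 3.29 km.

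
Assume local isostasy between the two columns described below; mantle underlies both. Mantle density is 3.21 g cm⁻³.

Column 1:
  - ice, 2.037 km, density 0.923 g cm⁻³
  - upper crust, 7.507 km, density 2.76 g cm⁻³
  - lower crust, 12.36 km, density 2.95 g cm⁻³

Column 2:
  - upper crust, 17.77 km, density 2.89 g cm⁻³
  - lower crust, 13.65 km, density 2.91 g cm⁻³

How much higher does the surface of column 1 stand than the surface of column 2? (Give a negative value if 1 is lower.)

0.458 km

For any compensation level in the mantle, the mantle terms cancel and isostasy reduces to e = (Σt_1 − Σt_2) − (Σ(ρt)_1 − Σ(ρt)_2) / ρ_m.
Σt_1 = 21.904 km; Σt_2 = 31.42 km; Σ(ρt)_1 = 59.061471; Σ(ρt)_2 = 91.0768 (in km·g cm⁻³).
e = (21.904 − 31.42) − (59.061471 − 91.0768) / 3.21 = 0.458 km.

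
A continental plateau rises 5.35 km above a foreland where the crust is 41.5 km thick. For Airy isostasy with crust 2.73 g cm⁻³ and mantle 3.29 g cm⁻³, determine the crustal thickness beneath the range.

Root depth r = h ρ_c / (ρ_m − ρ_c) = 5.35 km × 2.73 / 0.56 = 26.08 km.
Total thickness = T + h + r = 41.5 km + 5.35 km + 26.08 km = 72.9 km.

72.9 km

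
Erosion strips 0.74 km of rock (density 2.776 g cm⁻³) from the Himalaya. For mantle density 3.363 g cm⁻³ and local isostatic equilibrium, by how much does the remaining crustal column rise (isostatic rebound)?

0.611 km

Unloading: uplift u = e ρ_c/ρ_m = 0.74 km × 2.776/3.363 = 0.611 km.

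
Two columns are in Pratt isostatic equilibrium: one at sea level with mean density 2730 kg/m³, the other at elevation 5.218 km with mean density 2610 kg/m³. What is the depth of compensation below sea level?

ρ_ref D = ρ (D + h) → D (ρ_ref − ρ) = ρ h.
D = ρ h/(ρ_ref − ρ) = 2610 × 5.218 km/(2730 − 2610) = 113 km.

113 km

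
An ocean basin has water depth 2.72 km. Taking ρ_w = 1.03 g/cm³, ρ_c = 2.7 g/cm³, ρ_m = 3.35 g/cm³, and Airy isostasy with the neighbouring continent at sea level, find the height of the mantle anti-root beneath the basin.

Isostatic balance requires: replacing crust with seawater at the top is compensated by replacing crust with mantle at the base: d (ρ_c − ρ_w) = a (ρ_m − ρ_c).
a = d (ρ_c − ρ_w)/(ρ_m − ρ_c) = 2.72 km × 1.67/0.65 = 6.99 km.

6.99 km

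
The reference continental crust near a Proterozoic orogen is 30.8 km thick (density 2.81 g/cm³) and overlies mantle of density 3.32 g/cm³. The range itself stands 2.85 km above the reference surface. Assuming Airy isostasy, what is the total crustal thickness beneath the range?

Root depth r = h ρ_c / (ρ_m − ρ_c) = 2.85 km × 2.81 / 0.51 = 15.7 km.
Total thickness = T + h + r = 30.8 km + 2.85 km + 15.7 km = 49.4 km.

49.4 km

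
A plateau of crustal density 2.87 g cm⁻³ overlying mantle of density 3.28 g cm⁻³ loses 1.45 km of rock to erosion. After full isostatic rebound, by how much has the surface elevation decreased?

Rebound u = e ρ_c/ρ_m = 1.45 km × 2.87/3.28 = 1.269 km.
Net surface drop = e − u = 1.45 km − 1.269 km = e (ρ_m − ρ_c)/ρ_m = 0.181 km.

0.181 km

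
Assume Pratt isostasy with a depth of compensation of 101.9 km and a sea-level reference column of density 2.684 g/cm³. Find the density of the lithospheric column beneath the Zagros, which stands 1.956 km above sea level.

Pratt balance: ρ_ref D = ρ (D + h).
ρ = ρ_ref D/(D + h) = 2.684 × 101.9 km/(101.9 km + 1.956 km) = 2.63 g/cm³.

2.63 g/cm³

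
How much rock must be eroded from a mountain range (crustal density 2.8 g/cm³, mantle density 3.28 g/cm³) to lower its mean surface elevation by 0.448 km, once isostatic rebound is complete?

3.06 km

Net drop Δ = e − u = e − e ρ_c/ρ_m = e (ρ_m − ρ_c)/ρ_m.
e = Δ ρ_m/(ρ_m − ρ_c) = 0.448 km × 3.28/0.48 = 3.06 km.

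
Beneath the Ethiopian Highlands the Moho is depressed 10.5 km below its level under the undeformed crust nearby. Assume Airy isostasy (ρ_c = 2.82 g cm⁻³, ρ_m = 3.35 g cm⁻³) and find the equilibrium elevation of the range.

By Archimedes' principle applied to the lithosphere: ρ_c h = (ρ_m − ρ_c) r.
h = r (ρ_m − ρ_c) / ρ_c = 10.5 km × (3.35 − 2.82) / 2.82 = 1.97 km.

1.97 km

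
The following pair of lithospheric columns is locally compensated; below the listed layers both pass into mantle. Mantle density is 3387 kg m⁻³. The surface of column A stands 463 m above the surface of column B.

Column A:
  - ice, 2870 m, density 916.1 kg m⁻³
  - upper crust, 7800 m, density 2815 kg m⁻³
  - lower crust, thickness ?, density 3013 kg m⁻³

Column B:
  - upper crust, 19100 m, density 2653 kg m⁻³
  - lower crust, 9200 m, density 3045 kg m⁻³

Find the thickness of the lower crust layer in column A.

Take the compensation level at the base of the deeper column (depth z_c below the surface of column A) and equate Σ ρ_i t_i down to z_c; mantle fills any gap and the z_c terms cancel.
Column A: 2870×916.1 + 7800×2815 + x×3013 + (z_c − 10670 − x)×3387
Column B: 463×0 + 19100×2653 + 9200×3045 + (z_c − 463 − 28300)×3387
The z_c×3387 term appears on both sides and cancels. Collect the known terms of each column as K = Σ(ρt)_known − 3387 × (depth of known layers): K_A = 24586207 − 3387×10670 = −11553083; K_B = 78686300 − 3387×(463 + 28300) = −18733981.
Balance: K_A − x×(3387 − 3013) = K_B, so x = (K_A − K_B)/(3387 − 3013) = 7180900/374 = 19200 m.

19200 m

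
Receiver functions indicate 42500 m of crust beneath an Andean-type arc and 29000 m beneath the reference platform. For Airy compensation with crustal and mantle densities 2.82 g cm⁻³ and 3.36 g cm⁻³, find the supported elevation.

Excess crust Δ = 42500 m − 29000 m = 13500 m, split between elevation h and root r with h + r = Δ.
Airy balance ρ_c h = (ρ_m − ρ_c) r gives r = h ρ_c/(ρ_m − ρ_c), so h (1 + ρ_c/(ρ_m − ρ_c)) = Δ, i.e. h = Δ (ρ_m − ρ_c)/ρ_m.
h = 13500 m × 0.54/3.36 = 2170 m.

2170 m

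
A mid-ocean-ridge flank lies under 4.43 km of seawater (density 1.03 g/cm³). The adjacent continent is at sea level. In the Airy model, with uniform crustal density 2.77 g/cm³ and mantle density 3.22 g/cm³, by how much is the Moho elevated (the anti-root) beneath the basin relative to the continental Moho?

17.1 km

Equating mass per unit area of the two columns: replacing crust with seawater at the top is compensated by replacing crust with mantle at the base: d (ρ_c − ρ_w) = a (ρ_m − ρ_c).
a = d (ρ_c − ρ_w)/(ρ_m − ρ_c) = 4.43 km × 1.74/0.45 = 17.1 km.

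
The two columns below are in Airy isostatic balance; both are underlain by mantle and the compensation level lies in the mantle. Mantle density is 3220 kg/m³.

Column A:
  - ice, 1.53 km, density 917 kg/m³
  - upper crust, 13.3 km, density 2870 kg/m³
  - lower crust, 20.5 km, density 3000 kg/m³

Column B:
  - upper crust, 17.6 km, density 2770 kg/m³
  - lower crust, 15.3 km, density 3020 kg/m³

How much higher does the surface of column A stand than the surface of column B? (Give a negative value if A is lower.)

0.531 km

For any compensation level in the mantle, the mantle terms cancel and isostasy reduces to e = (Σt_A − Σt_B) − (Σ(ρt)_A − Σ(ρt)_B) / ρ_m.
Σt_A = 35.33 km; Σt_B = 32.9 km; Σ(ρt)_A = 101074.01; Σ(ρt)_B = 94958 (in km·kg/m³).
e = (35.33 − 32.9) − (101074.01 − 94958) / 3220 = 0.531 km.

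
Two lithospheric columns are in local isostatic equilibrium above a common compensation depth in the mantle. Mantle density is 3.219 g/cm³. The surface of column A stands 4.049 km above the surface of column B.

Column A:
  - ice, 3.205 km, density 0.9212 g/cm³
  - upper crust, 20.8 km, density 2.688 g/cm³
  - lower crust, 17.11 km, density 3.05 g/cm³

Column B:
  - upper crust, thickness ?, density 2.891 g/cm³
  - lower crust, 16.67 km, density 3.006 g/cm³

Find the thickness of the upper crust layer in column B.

14.4 km

Take the compensation level at the base of the deeper column (depth z_c below the surface of column A) and equate Σ ρ_i t_i down to z_c; mantle fills any gap and the z_c terms cancel.
Column A: 3.205×0.9212 + 20.8×2.688 + 17.11×3.05 + (z_c − 41.115)×3.219
Column B: 4.049×0 + x×2.891 + 16.67×3.006 + (z_c − 4.049 − 16.67 − x)×3.219
The z_c×3.219 term appears on both sides and cancels. Collect the known terms of each column as K = Σ(ρt)_known − 3.219 × (depth of known layers): K_A = 111.048346 − 3.219×41.115 = −21.300839; K_B = 50.11002 − 3.219×(4.049 + 16.67) = −16.584441.
Balance: K_A = K_B − x×(3.219 − 2.891), so x = (K_B − K_A)/(3.219 − 2.891) = 4.7164/0.328 = 14.4 km.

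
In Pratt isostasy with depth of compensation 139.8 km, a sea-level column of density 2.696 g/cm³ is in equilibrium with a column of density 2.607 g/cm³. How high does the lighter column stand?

4.77 km

ρ_ref D = ρ (D + h) → h = D (ρ_ref − ρ)/ρ.
h = 139.8 km × (2.696 − 2.607)/2.607 = 4.77 km.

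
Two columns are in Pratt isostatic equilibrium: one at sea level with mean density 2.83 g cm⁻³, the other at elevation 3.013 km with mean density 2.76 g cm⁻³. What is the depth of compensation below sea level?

ρ_ref D = ρ (D + h) → D (ρ_ref − ρ) = ρ h.
D = ρ h/(ρ_ref − ρ) = 2.76 × 3.013 km/(2.83 − 2.76) = 119 km.

119 km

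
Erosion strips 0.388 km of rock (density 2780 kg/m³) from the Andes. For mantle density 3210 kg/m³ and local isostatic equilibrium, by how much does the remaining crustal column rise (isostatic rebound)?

0.336 km

Unloading: uplift u = e ρ_c/ρ_m = 0.388 km × 2780/3210 = 0.336 km.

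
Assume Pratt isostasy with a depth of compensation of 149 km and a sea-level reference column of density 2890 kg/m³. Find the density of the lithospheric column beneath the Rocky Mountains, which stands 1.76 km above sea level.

2860 kg/m³

Pratt balance: ρ_ref D = ρ (D + h).
ρ = ρ_ref D/(D + h) = 2890 × 149 km/(149 km + 1.76 km) = 2860 kg/m³.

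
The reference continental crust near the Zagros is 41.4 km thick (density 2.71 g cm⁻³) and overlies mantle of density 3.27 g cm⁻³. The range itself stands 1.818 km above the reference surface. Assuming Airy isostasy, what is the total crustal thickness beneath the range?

52 km

Root depth r = h ρ_c / (ρ_m − ρ_c) = 1.818 km × 2.71 / 0.56 = 8.798 km.
Total thickness = T + h + r = 41.4 km + 1.818 km + 8.798 km = 52 km.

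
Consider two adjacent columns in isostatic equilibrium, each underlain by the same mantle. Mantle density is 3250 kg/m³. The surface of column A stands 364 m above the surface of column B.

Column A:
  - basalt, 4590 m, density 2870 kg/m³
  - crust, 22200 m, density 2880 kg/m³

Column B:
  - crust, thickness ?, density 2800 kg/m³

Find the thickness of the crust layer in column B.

Take the compensation level at the base of the deeper column (depth z_c below the surface of column A) and equate Σ ρ_i t_i down to z_c; mantle fills any gap and the z_c terms cancel.
Column A: 4590×2870 + 22200×2880 + (z_c − 26790)×3250
Column B: 364×0 + x×2800 + (z_c − 364 − 0 − x)×3250
The z_c×3250 term appears on both sides and cancels. Collect the known terms of each column as K = Σ(ρt)_known − 3250 × (depth of known layers): K_A = 77109300 − 3250×26790 = −9958200; K_B = 0 − 3250×(364 + 0) = −1183000.
Balance: K_A = K_B − x×(3250 − 2800), so x = (K_B − K_A)/(3250 − 2800) = 8775200/450 = 19500 m.

19500 m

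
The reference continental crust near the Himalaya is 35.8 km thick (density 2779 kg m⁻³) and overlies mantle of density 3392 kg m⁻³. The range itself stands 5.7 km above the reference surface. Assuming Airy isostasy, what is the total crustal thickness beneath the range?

67.3 km

Root depth r = h ρ_c / (ρ_m − ρ_c) = 5.7 km × 2779 / 613 = 25.84 km.
Total thickness = T + h + r = 35.8 km + 5.7 km + 25.84 km = 67.3 km.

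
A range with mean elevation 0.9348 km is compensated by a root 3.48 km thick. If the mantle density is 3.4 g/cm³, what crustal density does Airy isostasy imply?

ρ_c h = (ρ_m − ρ_c) r → ρ_c (h + r) = ρ_m r → ρ_c = ρ_m r / (h + r).
ρ_c = 3.4 × 3.48 km / (0.9348 km + 3.48 km) = 2.68 g/cm³.

2.68 g/cm³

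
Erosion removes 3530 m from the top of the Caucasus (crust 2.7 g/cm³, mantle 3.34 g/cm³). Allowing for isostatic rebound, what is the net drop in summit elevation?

676 m

Rebound u = e ρ_c/ρ_m = 3530 m × 2.7/3.34 = 2854 m.
Net surface drop = e − u = 3530 m − 2854 m = e (ρ_m − ρ_c)/ρ_m = 676 m.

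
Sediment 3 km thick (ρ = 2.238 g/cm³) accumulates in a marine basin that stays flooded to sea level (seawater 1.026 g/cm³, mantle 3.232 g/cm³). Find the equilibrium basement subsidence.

Submarine loading: the sediment displaces seawater, and the subsidence is in turn flooded, so s (ρ_m − ρ_w) = t (ρ_sed − ρ_w).
s = 3 km × (2.238 − 1.026) / (3.232 − 1.026) = 1.65 km.

1.65 km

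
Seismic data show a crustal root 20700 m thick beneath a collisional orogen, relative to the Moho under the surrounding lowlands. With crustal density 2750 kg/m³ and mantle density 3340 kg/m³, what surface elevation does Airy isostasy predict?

4440 m

Balancing pressure at the compensation depth: ρ_c h = (ρ_m − ρ_c) r.
h = r (ρ_m − ρ_c) / ρ_c = 20700 m × (3340 − 2750) / 2750 = 4440 m.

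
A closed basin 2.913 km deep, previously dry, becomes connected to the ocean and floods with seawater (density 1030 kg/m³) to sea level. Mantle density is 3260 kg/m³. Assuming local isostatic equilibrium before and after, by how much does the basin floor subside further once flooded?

After flooding the water column is d + s deep. Its weight must equal the weight of mantle displaced by the extra subsidence s: (d + s) ρ_w = s ρ_m.
s = d ρ_w / (ρ_m − ρ_w) = 2.913 km × 1030/(3260 − 1030) = 1.35 km.

1.35 km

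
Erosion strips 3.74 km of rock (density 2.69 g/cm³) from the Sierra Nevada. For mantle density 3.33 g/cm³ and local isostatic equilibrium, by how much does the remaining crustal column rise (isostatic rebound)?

3.02 km

Unloading: uplift u = e ρ_c/ρ_m = 3.74 km × 2.69/3.33 = 3.02 km.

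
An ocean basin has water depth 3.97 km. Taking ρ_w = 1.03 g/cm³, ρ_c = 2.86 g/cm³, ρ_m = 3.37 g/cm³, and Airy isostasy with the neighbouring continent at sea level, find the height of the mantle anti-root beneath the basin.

Isostatic balance requires: replacing crust with seawater at the top is compensated by replacing crust with mantle at the base: d (ρ_c − ρ_w) = a (ρ_m − ρ_c).
a = d (ρ_c − ρ_w)/(ρ_m − ρ_c) = 3.97 km × 1.83/0.51 = 14.2 km.

14.2 km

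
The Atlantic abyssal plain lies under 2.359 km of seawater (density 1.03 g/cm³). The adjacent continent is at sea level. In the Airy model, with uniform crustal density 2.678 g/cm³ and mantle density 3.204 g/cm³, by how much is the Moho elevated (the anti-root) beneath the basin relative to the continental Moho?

7.39 km

Equating mass per unit area of the two columns: replacing crust with seawater at the top is compensated by replacing crust with mantle at the base: d (ρ_c − ρ_w) = a (ρ_m − ρ_c).
a = d (ρ_c − ρ_w)/(ρ_m − ρ_c) = 2.359 km × 1.648/0.526 = 7.39 km.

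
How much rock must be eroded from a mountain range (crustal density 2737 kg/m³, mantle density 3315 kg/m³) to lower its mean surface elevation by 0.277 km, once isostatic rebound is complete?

1.59 km

Net drop Δ = e − u = e − e ρ_c/ρ_m = e (ρ_m − ρ_c)/ρ_m.
e = Δ ρ_m/(ρ_m − ρ_c) = 0.277 km × 3315/578 = 1.59 km.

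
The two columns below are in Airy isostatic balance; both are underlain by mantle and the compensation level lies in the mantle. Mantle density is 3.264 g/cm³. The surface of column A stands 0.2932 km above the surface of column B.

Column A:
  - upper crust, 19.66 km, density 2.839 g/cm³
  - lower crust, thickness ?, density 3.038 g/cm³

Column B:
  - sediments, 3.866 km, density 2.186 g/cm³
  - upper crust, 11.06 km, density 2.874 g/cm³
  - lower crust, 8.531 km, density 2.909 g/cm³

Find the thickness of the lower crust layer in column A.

18.2 km

Take the compensation level at the base of the deeper column (depth z_c below the surface of column A) and equate Σ ρ_i t_i down to z_c; mantle fills any gap and the z_c terms cancel.
Column A: 19.66×2.839 + x×3.038 + (z_c − 19.66 − x)×3.264
Column B: 0.2932×0 + 3.866×2.186 + 11.06×2.874 + 8.531×2.909 + (z_c − 0.2932 − 23.457)×3.264
The z_c×3.264 term appears on both sides and cancels. Collect the known terms of each column as K = Σ(ρt)_known − 3.264 × (depth of known layers): K_A = 55.81474 − 3.264×19.66 = −8.3555; K_B = 65.054195 − 3.264×(0.2932 + 23.457) = −12.4664578.
Balance: K_A − x×(3.264 − 3.038) = K_B, so x = (K_A − K_B)/(3.264 − 3.038) = 4.11096/0.226 = 18.2 km.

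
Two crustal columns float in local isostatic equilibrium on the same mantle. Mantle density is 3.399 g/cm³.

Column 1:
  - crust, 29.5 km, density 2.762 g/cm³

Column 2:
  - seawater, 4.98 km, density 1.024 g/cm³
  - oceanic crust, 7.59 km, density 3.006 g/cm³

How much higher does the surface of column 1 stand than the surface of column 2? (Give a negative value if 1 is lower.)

1.17 km

For any compensation level in the mantle, the mantle terms cancel and isostasy reduces to e = (Σt_1 − Σt_2) − (Σ(ρt)_1 − Σ(ρt)_2) / ρ_m.
Σt_1 = 29.5 km; Σt_2 = 12.57 km; Σ(ρt)_1 = 81.479; Σ(ρt)_2 = 27.91506 (in km·g/cm³).
e = (29.5 − 12.57) − (81.479 − 27.91506) / 3.399 = 1.17 km.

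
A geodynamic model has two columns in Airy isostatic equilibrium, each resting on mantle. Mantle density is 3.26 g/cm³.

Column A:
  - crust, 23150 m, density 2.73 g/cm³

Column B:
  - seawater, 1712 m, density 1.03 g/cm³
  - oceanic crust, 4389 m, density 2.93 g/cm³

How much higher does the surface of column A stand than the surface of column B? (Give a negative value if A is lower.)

2150 m

For any compensation level in the mantle, the mantle terms cancel and isostasy reduces to e = (Σt_A − Σt_B) − (Σ(ρt)_A − Σ(ρt)_B) / ρ_m.
Σt_A = 23150 m; Σt_B = 6101 m; Σ(ρt)_A = 63199.5; Σ(ρt)_B = 14623.13 (in m·g/cm³).
e = (23150 − 6101) − (63199.5 − 14623.13) / 3.26 = 2150 m.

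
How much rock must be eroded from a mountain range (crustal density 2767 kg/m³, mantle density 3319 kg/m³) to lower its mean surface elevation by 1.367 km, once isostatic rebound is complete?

8.22 km

Net drop Δ = e − u = e − e ρ_c/ρ_m = e (ρ_m − ρ_c)/ρ_m.
e = Δ ρ_m/(ρ_m − ρ_c) = 1.367 km × 3319/552 = 8.22 km.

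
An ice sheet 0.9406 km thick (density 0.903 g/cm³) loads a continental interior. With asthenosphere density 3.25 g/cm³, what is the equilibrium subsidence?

For local isostatic compensation: the ice load ρ_ice t is balanced by mantle displaced below, ρ_m s.
s = t ρ_ice / ρ_m = 0.9406 km × 0.903/3.25 = 0.261 km.

0.261 km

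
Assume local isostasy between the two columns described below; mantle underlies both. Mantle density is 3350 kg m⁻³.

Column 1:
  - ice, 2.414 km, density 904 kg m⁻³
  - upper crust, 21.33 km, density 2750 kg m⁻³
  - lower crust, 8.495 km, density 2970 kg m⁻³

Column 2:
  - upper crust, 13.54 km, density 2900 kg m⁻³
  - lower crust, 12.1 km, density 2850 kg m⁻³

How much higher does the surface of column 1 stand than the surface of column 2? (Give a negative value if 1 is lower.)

2.92 km

For any compensation level in the mantle, the mantle terms cancel and isostasy reduces to e = (Σt_1 − Σt_2) − (Σ(ρt)_1 − Σ(ρt)_2) / ρ_m.
Σt_1 = 32.239 km; Σt_2 = 25.64 km; Σ(ρt)_1 = 86069.906; Σ(ρt)_2 = 73751 (in km·kg m⁻³).
e = (32.239 − 25.64) − (86069.906 − 73751) / 3350 = 2.92 km.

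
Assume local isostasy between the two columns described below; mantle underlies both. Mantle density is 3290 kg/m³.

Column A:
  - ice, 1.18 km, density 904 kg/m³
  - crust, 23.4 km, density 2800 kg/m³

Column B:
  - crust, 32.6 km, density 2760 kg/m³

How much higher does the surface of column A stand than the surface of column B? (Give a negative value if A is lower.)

For any compensation level in the mantle, the mantle terms cancel and isostasy reduces to e = (Σt_A − Σt_B) − (Σ(ρt)_A − Σ(ρt)_B) / ρ_m.
Σt_A = 24.58 km; Σt_B = 32.6 km; Σ(ρt)_A = 66586.72; Σ(ρt)_B = 89976 (in km·kg/m³).
e = (24.58 − 32.6) − (66586.72 − 89976) / 3290 = −0.911 km.

−0.911 km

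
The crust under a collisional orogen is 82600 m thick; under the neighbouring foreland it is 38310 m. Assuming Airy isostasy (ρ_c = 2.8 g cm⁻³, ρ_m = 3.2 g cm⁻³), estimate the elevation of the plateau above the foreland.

5540 m

Excess crust Δ = 82600 m − 38310 m = 44290 m, split between elevation h and root r with h + r = Δ.
Airy balance ρ_c h = (ρ_m − ρ_c) r gives r = h ρ_c/(ρ_m − ρ_c), so h (1 + ρ_c/(ρ_m − ρ_c)) = Δ, i.e. h = Δ (ρ_m − ρ_c)/ρ_m.
h = 44290 m × 0.4/3.2 = 5540 m.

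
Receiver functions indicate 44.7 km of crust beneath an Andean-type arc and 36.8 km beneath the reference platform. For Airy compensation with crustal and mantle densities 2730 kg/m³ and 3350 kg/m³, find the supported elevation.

Excess crust Δ = 44.7 km − 36.8 km = 7.9 km, split between elevation h and root r with h + r = Δ.
Airy balance ρ_c h = (ρ_m − ρ_c) r gives r = h ρ_c/(ρ_m − ρ_c), so h (1 + ρ_c/(ρ_m − ρ_c)) = Δ, i.e. h = Δ (ρ_m − ρ_c)/ρ_m.
h = 7.9 km × 620/3350 = 1.46 km.

1.46 km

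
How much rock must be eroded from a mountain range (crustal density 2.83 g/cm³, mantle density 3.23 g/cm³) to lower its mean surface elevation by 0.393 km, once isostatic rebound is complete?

3.17 km

Net drop Δ = e − u = e − e ρ_c/ρ_m = e (ρ_m − ρ_c)/ρ_m.
e = Δ ρ_m/(ρ_m − ρ_c) = 0.393 km × 3.23/0.4 = 3.17 km.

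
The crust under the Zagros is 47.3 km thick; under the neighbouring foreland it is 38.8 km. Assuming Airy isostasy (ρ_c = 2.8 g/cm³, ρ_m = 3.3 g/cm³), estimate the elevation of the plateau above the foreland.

Excess crust Δ = 47.3 km − 38.8 km = 8.5 km, split between elevation h and root r with h + r = Δ.
Airy balance ρ_c h = (ρ_m − ρ_c) r gives r = h ρ_c/(ρ_m − ρ_c), so h (1 + ρ_c/(ρ_m − ρ_c)) = Δ, i.e. h = Δ (ρ_m − ρ_c)/ρ_m.
h = 8.5 km × 0.5/3.3 = 1.29 km.

1.29 km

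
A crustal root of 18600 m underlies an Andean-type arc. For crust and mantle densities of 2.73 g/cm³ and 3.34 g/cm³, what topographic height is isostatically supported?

4160 m

By Archimedes' principle applied to the lithosphere: ρ_c h = (ρ_m − ρ_c) r.
h = r (ρ_m − ρ_c) / ρ_c = 18600 m × (3.34 − 2.73) / 2.73 = 4160 m.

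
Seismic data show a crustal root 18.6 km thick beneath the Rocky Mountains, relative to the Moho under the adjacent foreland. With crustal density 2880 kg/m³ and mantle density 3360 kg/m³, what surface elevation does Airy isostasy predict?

For local isostatic compensation: ρ_c h = (ρ_m − ρ_c) r.
h = r (ρ_m − ρ_c) / ρ_c = 18.6 km × (3360 − 2880) / 2880 = 3.1 km.

3.1 km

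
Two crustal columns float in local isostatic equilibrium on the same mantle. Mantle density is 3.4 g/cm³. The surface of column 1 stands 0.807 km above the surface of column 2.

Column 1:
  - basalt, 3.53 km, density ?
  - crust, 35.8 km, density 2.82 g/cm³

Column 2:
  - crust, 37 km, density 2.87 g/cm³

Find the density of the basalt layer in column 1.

Take the compensation level at the base of the deeper column (depth z_c below the surface of column 1) and equate Σ ρ_i t_i down to z_c; mantle fills any gap and the z_c terms cancel.
Column 1: 3.53×ρ + 35.8×2.82 + (z_c − 39.33)×3.4
Column 2: 0.807×0 + 37×2.87 + (z_c − 0.807 − 37)×3.4
The z_c×3.4 term appears on both sides and cancels. Collect the known terms of each column as K = Σ(ρt)_known − 3.4 × (depth of known layers): K_1 = 100.956 − 3.4×39.33 = −32.766; K_2 = 106.19 − 3.4×(0.807 + 37) = −22.3538.
Balance: K_1 + 3.53×ρ = K_2, so ρ = (K_2 − K_1)/3.53 = 10.4122/3.53 = 2.95 g/cm³.

2.95 g/cm³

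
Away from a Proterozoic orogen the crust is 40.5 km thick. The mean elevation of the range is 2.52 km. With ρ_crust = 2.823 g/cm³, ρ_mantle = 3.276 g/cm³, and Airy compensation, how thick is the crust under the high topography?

58.7 km

Root depth r = h ρ_c / (ρ_m − ρ_c) = 2.52 km × 2.823 / 0.453 = 15.7 km.
Total thickness = T + h + r = 40.5 km + 2.52 km + 15.7 km = 58.7 km.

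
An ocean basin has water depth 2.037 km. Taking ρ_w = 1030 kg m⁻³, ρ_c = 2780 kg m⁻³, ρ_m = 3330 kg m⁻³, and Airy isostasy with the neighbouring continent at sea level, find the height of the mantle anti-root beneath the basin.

For local isostatic compensation: replacing crust with seawater at the top is compensated by replacing crust with mantle at the base: d (ρ_c − ρ_w) = a (ρ_m − ρ_c).
a = d (ρ_c − ρ_w)/(ρ_m − ρ_c) = 2.037 km × 1750/550 = 6.48 km.

6.48 km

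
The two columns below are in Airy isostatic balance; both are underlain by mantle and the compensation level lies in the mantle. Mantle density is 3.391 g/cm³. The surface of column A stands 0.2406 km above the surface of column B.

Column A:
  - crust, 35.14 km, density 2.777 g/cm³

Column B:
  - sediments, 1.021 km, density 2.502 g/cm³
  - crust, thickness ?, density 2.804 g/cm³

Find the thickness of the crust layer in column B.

33.8 km

Take the compensation level at the base of the deeper column (depth z_c below the surface of column A) and equate Σ ρ_i t_i down to z_c; mantle fills any gap and the z_c terms cancel.
Column A: 35.14×2.777 + (z_c − 35.14)×3.391
Column B: 0.2406×0 + 1.021×2.502 + x×2.804 + (z_c − 0.2406 − 1.021 − x)×3.391
The z_c×3.391 term appears on both sides and cancels. Collect the known terms of each column as K = Σ(ρt)_known − 3.391 × (depth of known layers): K_A = 97.58378 − 3.391×35.14 = −21.57596; K_B = 2.554542 − 3.391×(0.2406 + 1.021) = −1.7235436.
Balance: K_A = K_B − x×(3.391 − 2.804), so x = (K_B − K_A)/(3.391 − 2.804) = 19.8524/0.587 = 33.8 km.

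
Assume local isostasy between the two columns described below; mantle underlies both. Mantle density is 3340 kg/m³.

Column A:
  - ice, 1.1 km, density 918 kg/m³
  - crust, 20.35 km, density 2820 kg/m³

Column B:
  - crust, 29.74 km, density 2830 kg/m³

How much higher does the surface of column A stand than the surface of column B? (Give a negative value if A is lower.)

−0.575 km

For any compensation level in the mantle, the mantle terms cancel and isostasy reduces to e = (Σt_A − Σt_B) − (Σ(ρt)_A − Σ(ρt)_B) / ρ_m.
Σt_A = 21.45 km; Σt_B = 29.74 km; Σ(ρt)_A = 58396.8; Σ(ρt)_B = 84164.2 (in km·kg/m³).
e = (21.45 − 29.74) − (58396.8 − 84164.2) / 3340 = −0.575 km.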